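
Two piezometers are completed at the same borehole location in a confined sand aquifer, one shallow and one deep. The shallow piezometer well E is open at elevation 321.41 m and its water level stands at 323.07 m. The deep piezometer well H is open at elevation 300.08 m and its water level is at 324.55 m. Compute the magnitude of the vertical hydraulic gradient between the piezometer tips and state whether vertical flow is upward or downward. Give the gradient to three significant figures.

Total head at well E: h = 323.07 m (water level in the standpipe).
Total head at well H: h = 324.55 m.
Δh = h(well E) − h(well H) = 323.07 − 324.55 = -1.48 m.
Vertical separation Δz = 321.41 − 300.08 = 21.33 m.
|i_v| = |Δh| / Δz = 1.48 / 21.33 = 0.0694.
Head is higher in the deep piezometer, so vertical flow is upward (discharge condition).

|i_v| ≈ 0.0694; vertical flow is upward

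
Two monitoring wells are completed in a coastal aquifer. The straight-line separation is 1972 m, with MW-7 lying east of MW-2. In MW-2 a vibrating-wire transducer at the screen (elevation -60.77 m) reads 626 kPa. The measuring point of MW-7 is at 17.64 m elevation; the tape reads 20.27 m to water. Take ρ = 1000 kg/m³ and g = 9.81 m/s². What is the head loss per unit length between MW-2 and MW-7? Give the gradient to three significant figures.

i ≈ 0.00288 m/m

Pressure head at MW-2: ψ = P/(ρg) = 626×1000 / (1000 × 9.81) = 63.81 m.
Total head at MW-2: h = z + ψ = -60.77 + 63.81 = 3.04 m.
Total head at MW-7: h = 17.64 − 20.27 = -2.63 m.
Head difference: h(MW-2) − h(MW-7) = 3.04 − (-2.63) = 5.67 m.
Hydraulic gradient: i = |Δh| / L = 5.67 / 1972 = 0.00288.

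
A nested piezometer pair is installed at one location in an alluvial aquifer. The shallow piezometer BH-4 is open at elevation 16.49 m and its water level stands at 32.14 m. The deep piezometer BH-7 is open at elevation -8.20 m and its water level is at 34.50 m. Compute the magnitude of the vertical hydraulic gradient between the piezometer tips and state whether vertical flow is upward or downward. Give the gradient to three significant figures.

Total head at BH-4: h = 32.14 m (water level in the standpipe).
Total head at BH-7: h = 34.50 m.
Δh = h(BH-4) − h(BH-7) = 32.14 − 34.50 = -2.36 m.
Vertical separation Δz = 16.49 − (-8.20) = 24.69 m.
|i_v| = |Δh| / Δz = 2.36 / 24.69 = 0.0956.
Head is higher in the deep piezometer, so vertical flow is upward (discharge condition).

|i_v| ≈ 0.0956; vertical flow is upward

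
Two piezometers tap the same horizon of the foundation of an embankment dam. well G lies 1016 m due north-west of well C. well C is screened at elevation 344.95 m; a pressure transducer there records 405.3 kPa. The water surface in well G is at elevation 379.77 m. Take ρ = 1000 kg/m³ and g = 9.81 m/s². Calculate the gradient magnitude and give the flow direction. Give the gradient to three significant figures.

i ≈ 0.00639; groundwater flows toward the north-west

Pressure head at well C: ψ = P/(ρg) = 405.3×1000 / (1000 × 9.81) = 41.31 m.
Total head at well C: h = z + ψ = 344.95 + 41.31 = 386.26 m.
Total head at well G: h = 379.77 m (water level in the piezometer is the total head).
Head difference: h(well C) − h(well G) = 386.26 − 379.77 = 6.49 m.
Hydraulic gradient: i = |Δh| / L = 6.49 / 1016 = 0.00639.
Flow is from higher to lower head: from well C toward well G, i.e. toward the north-west.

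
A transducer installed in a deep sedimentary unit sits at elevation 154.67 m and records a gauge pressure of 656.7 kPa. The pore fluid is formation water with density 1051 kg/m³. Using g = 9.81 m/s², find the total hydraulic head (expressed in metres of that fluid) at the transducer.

h ≈ 218.36 m

ψ = P/(ρg) = 656.7×1000 / (1051 × 9.81) = 63.69 m.
h = z + ψ = 154.67 + 63.69 = 218.36 m.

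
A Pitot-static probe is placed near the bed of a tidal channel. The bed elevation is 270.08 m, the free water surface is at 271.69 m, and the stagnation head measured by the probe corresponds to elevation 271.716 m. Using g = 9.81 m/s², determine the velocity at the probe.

Near the bed, under hydrostatic conditions, the piezometric head (z + ψ) equals the free-surface elevation, 271.69 m.
Velocity head = total − piezometric = 271.716 − 271.69 = 0.026 m.
v = √(2g·h_v) = √(2 × 9.81 × 0.026) = 0.714 m/s.

v ≈ 0.714 m/s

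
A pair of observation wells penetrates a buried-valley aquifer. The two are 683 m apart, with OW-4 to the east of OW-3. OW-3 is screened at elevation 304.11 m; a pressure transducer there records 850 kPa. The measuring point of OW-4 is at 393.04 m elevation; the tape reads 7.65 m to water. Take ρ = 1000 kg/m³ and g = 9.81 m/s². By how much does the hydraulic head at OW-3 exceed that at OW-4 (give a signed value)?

Pressure head at OW-3: ψ = P/(ρg) = 850×1000 / (1000 × 9.81) = 86.65 m.
Total head at OW-3: h = z + ψ = 304.11 + 86.65 = 390.76 m.
Total head at OW-4: h = 393.04 − 7.65 = 385.39 m.
Head difference: h(OW-3) − h(OW-4) = 390.76 − 385.39 = 5.37 m.

Δh ≈ 5.37 m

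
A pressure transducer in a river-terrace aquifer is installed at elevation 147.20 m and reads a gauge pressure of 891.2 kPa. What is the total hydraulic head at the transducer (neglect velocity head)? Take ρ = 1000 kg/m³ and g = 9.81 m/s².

h ≈ 238.05 m

ψ = P/(ρg) = 891.2×1000 / (1000 × 9.81) = 90.85 m.
h = z + ψ = 147.20 + 90.85 = 238.05 m.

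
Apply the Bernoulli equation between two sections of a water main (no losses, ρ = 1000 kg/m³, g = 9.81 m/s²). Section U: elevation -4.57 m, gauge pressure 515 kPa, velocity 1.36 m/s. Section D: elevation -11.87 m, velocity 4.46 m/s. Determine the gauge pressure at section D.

P₂ ≈ 578 kPa

Pressure head at U: ψ₁ = P₁/(ρg) = 515×1000 / (1000 × 9.81) = 52.50 m.
Velocity heads: v₁²/2g = 1.36²/19.62 = 0.094 m; v₂²/2g = 4.46²/19.62 = 1.014 m.
Total head H = z₁ + ψ₁ + v₁²/2g = -4.57 + 52.50 + 0.094 = 48.02 m.
ψ₂ = H − z₂ − v₂²/2g = 48.02 − (-11.87) − 1.014 = 58.88 m.
P₂ = ρgψ₂ = 1000 × 9.81 × 58.88 ≈ 578 kPa.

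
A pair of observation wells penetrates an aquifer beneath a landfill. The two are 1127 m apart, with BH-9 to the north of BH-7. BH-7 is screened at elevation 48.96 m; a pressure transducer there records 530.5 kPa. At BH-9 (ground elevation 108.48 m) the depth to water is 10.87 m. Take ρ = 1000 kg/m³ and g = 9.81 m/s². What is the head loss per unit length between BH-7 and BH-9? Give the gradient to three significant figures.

Pressure head at BH-7: ψ = P/(ρg) = 530.5×1000 / (1000 × 9.81) = 54.08 m.
Total head at BH-7: h = z + ψ = 48.96 + 54.08 = 103.04 m.
Total head at BH-9: h = 108.48 − 10.87 = 97.61 m.
Head difference: h(BH-7) − h(BH-9) = 103.04 − 97.61 = 5.43 m.
Hydraulic gradient: i = |Δh| / L = 5.43 / 1127 = 0.00482.

i ≈ 0.00482 m/m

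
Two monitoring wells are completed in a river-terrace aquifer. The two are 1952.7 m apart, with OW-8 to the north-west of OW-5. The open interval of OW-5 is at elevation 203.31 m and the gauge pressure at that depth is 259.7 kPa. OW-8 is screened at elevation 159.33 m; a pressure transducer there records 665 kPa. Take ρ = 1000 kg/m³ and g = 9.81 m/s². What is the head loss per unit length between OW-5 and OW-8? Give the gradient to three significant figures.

Pressure head at OW-5: ψ = P/(ρg) = 259.7×1000 / (1000 × 9.81) = 26.47 m.
Total head at OW-5: h = z + ψ = 203.31 + 26.47 = 229.78 m.
Pressure head at OW-8: ψ = P/(ρg) = 665×1000 / (1000 × 9.81) = 67.79 m.
Total head at OW-8: h = z + ψ = 159.33 + 67.79 = 227.12 m.
Head difference: h(OW-5) − h(OW-8) = 229.78 − 227.12 = 2.66 m.
Hydraulic gradient: i = |Δh| / L = 2.66 / 1952.7 = 0.00136.

i ≈ 0.00136 m/m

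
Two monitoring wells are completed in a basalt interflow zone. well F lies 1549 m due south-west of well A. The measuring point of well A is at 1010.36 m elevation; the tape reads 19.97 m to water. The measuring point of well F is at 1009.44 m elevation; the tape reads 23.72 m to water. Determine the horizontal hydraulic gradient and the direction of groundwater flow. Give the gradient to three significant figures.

i ≈ 0.00301; groundwater flows toward the south-west

Total head at well A: h = 1010.36 − 19.97 = 990.39 m.
Total head at well F: h = 1009.44 − 23.72 = 985.72 m.
Head difference: h(well A) − h(well F) = 990.39 − 985.72 = 4.67 m.
Hydraulic gradient: i = |Δh| / L = 4.67 / 1549 = 0.00301.
Flow is from higher to lower head: from well A toward well F, i.e. toward the south-west.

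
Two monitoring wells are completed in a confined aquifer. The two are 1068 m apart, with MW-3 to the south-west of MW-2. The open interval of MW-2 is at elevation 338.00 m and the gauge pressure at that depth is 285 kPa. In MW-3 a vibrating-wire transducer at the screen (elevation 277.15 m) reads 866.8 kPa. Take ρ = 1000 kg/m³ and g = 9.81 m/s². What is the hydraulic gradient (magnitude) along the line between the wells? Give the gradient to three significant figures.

i ≈ 0.00144

Pressure head at MW-2: ψ = P/(ρg) = 285×1000 / (1000 × 9.81) = 29.05 m.
Total head at MW-2: h = z + ψ = 338.00 + 29.05 = 367.05 m.
Pressure head at MW-3: ψ = P/(ρg) = 866.8×1000 / (1000 × 9.81) = 88.36 m.
Total head at MW-3: h = z + ψ = 277.15 + 88.36 = 365.51 m.
Head difference: h(MW-2) − h(MW-3) = 367.05 − 365.51 = 1.54 m.
Hydraulic gradient: i = |Δh| / L = 1.54 / 1068 = 0.00144.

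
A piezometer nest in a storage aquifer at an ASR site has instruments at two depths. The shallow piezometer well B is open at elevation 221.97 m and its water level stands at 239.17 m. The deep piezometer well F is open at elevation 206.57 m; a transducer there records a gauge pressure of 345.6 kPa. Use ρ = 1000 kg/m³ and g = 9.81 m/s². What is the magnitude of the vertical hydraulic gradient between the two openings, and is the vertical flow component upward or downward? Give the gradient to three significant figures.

|i_v| ≈ 0.171; vertical flow is upward

Total head at well B: h = 239.17 m (water level in the standpipe).
Pressure head at well F: ψ = P/(ρg) = 345.6×1000 / (1000 × 9.81) = 35.23 m.
Total head at well F: h = z + ψ = 206.57 + 35.23 = 241.80 m.
Δh = h(well B) − h(well F) = 239.17 − 241.80 = -2.63 m.
Vertical separation Δz = 221.97 − 206.57 = 15.40 m.
|i_v| = |Δh| / Δz = 2.63 / 15.40 = 0.171.
Head is higher in the deep piezometer, so vertical flow is upward (discharge condition).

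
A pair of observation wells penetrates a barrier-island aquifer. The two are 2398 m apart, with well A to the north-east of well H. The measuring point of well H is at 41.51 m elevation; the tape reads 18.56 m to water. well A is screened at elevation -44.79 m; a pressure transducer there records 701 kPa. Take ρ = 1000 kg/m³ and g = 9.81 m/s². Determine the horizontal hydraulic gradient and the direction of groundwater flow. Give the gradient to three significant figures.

i ≈ 0.00155; groundwater flows toward the south-west

Total head at well H: h = 41.51 − 18.56 = 22.95 m.
Pressure head at well A: ψ = P/(ρg) = 701×1000 / (1000 × 9.81) = 71.46 m.
Total head at well A: h = z + ψ = -44.79 + 71.46 = 26.67 m.
Head difference: h(well H) − h(well A) = 22.95 − 26.67 = -3.72 m.
Hydraulic gradient: i = |Δh| / L = 3.72 / 2398 = 0.00155.
Flow is from higher to lower head: from well A toward well H, i.e. toward the south-west.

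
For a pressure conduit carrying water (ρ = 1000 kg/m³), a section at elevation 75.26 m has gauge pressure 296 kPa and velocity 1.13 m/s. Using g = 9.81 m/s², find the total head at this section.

h ≈ 105.50 m

Pressure head ψ = P/(ρg) = 296×1000 / (1000 × 9.81) = 30.17 m.
Velocity head = v²/(2g) = 1.13² / (2 × 9.81) = 0.065 m.
h = z + ψ + v²/(2g) = 75.26 + 30.17 + 0.065 = 105.50 m.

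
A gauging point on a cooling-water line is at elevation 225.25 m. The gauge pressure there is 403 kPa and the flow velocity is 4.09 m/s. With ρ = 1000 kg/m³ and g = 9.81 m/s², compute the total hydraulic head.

Pressure head ψ = P/(ρg) = 403×1000 / (1000 × 9.81) = 41.08 m.
Velocity head = v²/(2g) = 4.09² / (2 × 9.81) = 0.853 m.
h = z + ψ + v²/(2g) = 225.25 + 41.08 + 0.853 = 267.18 m.

h ≈ 267.18 m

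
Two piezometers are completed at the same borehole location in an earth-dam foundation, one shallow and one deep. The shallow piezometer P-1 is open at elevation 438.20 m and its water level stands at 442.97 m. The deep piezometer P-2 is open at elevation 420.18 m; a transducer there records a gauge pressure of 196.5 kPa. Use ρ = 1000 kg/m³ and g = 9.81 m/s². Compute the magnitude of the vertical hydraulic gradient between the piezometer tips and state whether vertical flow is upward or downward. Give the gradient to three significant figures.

Total head at P-1: h = 442.97 m (water level in the standpipe).
Pressure head at P-2: ψ = P/(ρg) = 196.5×1000 / (1000 × 9.81) = 20.03 m.
Total head at P-2: h = z + ψ = 420.18 + 20.03 = 440.21 m.
Δh = h(P-1) − h(P-2) = 442.97 − 440.21 = 2.76 m.
Vertical separation Δz = 438.20 − 420.18 = 18.02 m.
|i_v| = |Δh| / Δz = 2.76 / 18.02 = 0.153.
Head is higher in the shallow piezometer, so vertical flow is downward (recharge condition).

|i_v| ≈ 0.153; vertical flow is downward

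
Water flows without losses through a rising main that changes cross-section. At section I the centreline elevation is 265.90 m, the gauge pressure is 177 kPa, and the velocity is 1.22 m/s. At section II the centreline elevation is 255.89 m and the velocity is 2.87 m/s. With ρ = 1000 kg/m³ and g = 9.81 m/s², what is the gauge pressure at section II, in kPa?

P₂ ≈ 272 kPa

Pressure head at I: ψ₁ = P₁/(ρg) = 177×1000 / (1000 × 9.81) = 18.04 m.
Velocity heads: v₁²/2g = 1.22²/19.62 = 0.076 m; v₂²/2g = 2.87²/19.62 = 0.420 m.
Total head H = z₁ + ψ₁ + v₁²/2g = 265.90 + 18.04 + 0.076 = 284.02 m.
ψ₂ = H − z₂ − v₂²/2g = 284.02 − 255.89 − 0.420 = 27.71 m.
P₂ = ρgψ₂ = 1000 × 9.81 × 27.71 ≈ 272 kPa.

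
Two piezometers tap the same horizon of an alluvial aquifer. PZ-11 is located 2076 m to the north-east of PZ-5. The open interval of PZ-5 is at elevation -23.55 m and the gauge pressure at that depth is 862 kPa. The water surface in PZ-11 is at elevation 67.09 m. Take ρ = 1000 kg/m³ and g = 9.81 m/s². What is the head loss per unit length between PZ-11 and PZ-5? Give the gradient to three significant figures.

i ≈ 0.00133 m/m

Pressure head at PZ-5: ψ = P/(ρg) = 862×1000 / (1000 × 9.81) = 87.87 m.
Total head at PZ-5: h = z + ψ = -23.55 + 87.87 = 64.32 m.
Total head at PZ-11: h = 67.09 m (water level in the piezometer is the total head).
Head difference: h(PZ-5) − h(PZ-11) = 64.32 − 67.09 = -2.77 m.
Hydraulic gradient: i = |Δh| / L = 2.77 / 2076 = 0.00133.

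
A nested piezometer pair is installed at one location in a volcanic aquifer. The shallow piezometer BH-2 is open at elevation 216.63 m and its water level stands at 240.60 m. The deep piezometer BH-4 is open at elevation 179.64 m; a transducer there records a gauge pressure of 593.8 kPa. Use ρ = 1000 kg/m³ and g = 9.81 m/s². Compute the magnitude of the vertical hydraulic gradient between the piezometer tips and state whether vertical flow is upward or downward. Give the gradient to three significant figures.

|i_v| ≈ 0.0116; vertical flow is downward

Total head at BH-2: h = 240.60 m (water level in the standpipe).
Pressure head at BH-4: ψ = P/(ρg) = 593.8×1000 / (1000 × 9.81) = 60.53 m.
Total head at BH-4: h = z + ψ = 179.64 + 60.53 = 240.17 m.
Δh = h(BH-2) − h(BH-4) = 240.60 − 240.17 = 0.43 m.
Vertical separation Δz = 216.63 − 179.64 = 36.99 m.
|i_v| = |Δh| / Δz = 0.43 / 36.99 = 0.0116.
Head is higher in the shallow piezometer, so vertical flow is downward (recharge condition).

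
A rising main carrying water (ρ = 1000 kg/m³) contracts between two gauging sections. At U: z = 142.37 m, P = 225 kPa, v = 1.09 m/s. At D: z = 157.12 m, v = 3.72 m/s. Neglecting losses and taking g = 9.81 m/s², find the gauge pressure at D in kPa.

P₂ ≈ 74.0 kPa

Pressure head at U: ψ₁ = P₁/(ρg) = 225×1000 / (1000 × 9.81) = 22.94 m.
Velocity heads: v₁²/2g = 1.09²/19.62 = 0.061 m; v₂²/2g = 3.72²/19.62 = 0.705 m.
Total head H = z₁ + ψ₁ + v₁²/2g = 142.37 + 22.94 + 0.061 = 165.37 m.
ψ₂ = H − z₂ − v₂²/2g = 165.37 − 157.12 − 0.705 = 7.54 m.
P₂ = ρgψ₂ = 1000 × 9.81 × 7.54 ≈ 74.0 kPa.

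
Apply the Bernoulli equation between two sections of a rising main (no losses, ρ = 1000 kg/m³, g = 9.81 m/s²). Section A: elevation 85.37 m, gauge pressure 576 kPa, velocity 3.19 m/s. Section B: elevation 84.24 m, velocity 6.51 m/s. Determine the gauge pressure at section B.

Pressure head at A: ψ₁ = P₁/(ρg) = 576×1000 / (1000 × 9.81) = 58.72 m.
Velocity heads: v₁²/2g = 3.19²/19.62 = 0.519 m; v₂²/2g = 6.51²/19.62 = 2.160 m.
Total head H = z₁ + ψ₁ + v₁²/2g = 85.37 + 58.72 + 0.519 = 144.61 m.
ψ₂ = H − z₂ − v₂²/2g = 144.61 − 84.24 − 2.160 = 58.21 m.
P₂ = ρgψ₂ = 1000 × 9.81 × 58.21 ≈ 571 kPa.

P₂ ≈ 571 kPa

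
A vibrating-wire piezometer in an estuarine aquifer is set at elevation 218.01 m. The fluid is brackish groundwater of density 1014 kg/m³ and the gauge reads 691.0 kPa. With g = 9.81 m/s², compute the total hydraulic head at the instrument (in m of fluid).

ψ = P/(ρg) = 691.0×1000 / (1014 × 9.81) = 69.47 m.
h = z + ψ = 218.01 + 69.47 = 287.48 m.

h ≈ 287.48 m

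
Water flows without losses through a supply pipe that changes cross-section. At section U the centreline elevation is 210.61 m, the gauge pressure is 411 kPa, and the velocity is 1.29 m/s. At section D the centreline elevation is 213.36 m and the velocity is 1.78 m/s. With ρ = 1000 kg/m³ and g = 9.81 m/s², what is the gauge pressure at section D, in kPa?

Pressure head at U: ψ₁ = P₁/(ρg) = 411×1000 / (1000 × 9.81) = 41.90 m.
Velocity heads: v₁²/2g = 1.29²/19.62 = 0.085 m; v₂²/2g = 1.78²/19.62 = 0.161 m.
Total head H = z₁ + ψ₁ + v₁²/2g = 210.61 + 41.90 + 0.085 = 252.60 m.
ψ₂ = H − z₂ − v₂²/2g = 252.60 − 213.36 − 0.161 = 39.08 m.
P₂ = ρgψ₂ = 1000 × 9.81 × 39.08 ≈ 383 kPa.

P₂ ≈ 383 kPa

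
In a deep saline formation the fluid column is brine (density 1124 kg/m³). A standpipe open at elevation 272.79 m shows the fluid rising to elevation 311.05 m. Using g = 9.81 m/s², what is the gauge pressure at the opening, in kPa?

Pressure head ψ = h − z = 311.05 − 272.79 = 38.26 m.
P = ρgψ = 1124 × 9.81 × 38.26 = 421872 Pa ≈ 422 kPa.

P ≈ 422 kPa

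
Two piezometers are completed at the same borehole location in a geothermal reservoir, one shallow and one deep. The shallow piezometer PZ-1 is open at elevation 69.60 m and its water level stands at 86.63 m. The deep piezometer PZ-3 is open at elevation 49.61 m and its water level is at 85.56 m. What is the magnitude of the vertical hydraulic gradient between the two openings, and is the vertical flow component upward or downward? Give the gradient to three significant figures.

Total head at PZ-1: h = 86.63 m (water level in the standpipe).
Total head at PZ-3: h = 85.56 m.
Δh = h(PZ-1) − h(PZ-3) = 86.63 − 85.56 = 1.07 m.
Vertical separation Δz = 69.60 − 49.61 = 19.99 m.
|i_v| = |Δh| / Δz = 1.07 / 19.99 = 0.0535.
Head is higher in the shallow piezometer, so vertical flow is downward (recharge condition).

|i_v| ≈ 0.0535; vertical flow is downward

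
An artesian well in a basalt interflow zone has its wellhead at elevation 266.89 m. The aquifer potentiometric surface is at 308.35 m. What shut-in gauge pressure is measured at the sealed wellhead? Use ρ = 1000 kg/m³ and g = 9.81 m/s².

P ≈ 407 kPa

Head above the cap: Δh = 308.35 − 266.89 = 41.46 m.
P = ρgΔh = 1000 × 9.81 × 41.46 = 406723 Pa ≈ 407 kPa.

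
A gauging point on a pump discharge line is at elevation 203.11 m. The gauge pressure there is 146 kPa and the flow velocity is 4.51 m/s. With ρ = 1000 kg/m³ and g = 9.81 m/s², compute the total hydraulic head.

h ≈ 219.03 m

Pressure head ψ = P/(ρg) = 146×1000 / (1000 × 9.81) = 14.88 m.
Velocity head = v²/(2g) = 4.51² / (2 × 9.81) = 1.037 m.
h = z + ψ + v²/(2g) = 203.11 + 14.88 + 1.037 = 219.03 m.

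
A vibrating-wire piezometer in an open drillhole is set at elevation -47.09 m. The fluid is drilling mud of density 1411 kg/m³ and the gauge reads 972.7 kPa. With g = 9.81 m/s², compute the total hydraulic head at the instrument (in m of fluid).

ψ = P/(ρg) = 972.7×1000 / (1411 × 9.81) = 70.27 m.
h = z + ψ = -47.09 + 70.27 = 23.18 m.

h ≈ 23.18 m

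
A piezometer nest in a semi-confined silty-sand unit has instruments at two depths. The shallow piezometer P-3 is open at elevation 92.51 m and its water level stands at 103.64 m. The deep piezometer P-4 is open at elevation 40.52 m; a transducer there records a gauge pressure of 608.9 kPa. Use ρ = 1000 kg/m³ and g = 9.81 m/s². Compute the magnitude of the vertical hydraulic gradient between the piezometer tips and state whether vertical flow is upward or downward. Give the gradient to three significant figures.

Total head at P-3: h = 103.64 m (water level in the standpipe).
Pressure head at P-4: ψ = P/(ρg) = 608.9×1000 / (1000 × 9.81) = 62.07 m.
Total head at P-4: h = z + ψ = 40.52 + 62.07 = 102.59 m.
Δh = h(P-3) − h(P-4) = 103.64 − 102.59 = 1.05 m.
Vertical separation Δz = 92.51 − 40.52 = 51.99 m.
|i_v| = |Δh| / Δz = 1.05 / 51.99 = 0.0202.
Head is higher in the shallow piezometer, so vertical flow is downward (recharge condition).

|i_v| ≈ 0.0202; vertical flow is downward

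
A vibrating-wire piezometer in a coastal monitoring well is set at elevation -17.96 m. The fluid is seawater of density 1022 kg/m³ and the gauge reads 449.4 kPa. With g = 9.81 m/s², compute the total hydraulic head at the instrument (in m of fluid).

h ≈ 26.86 m

ψ = P/(ρg) = 449.4×1000 / (1022 × 9.81) = 44.82 m.
h = z + ψ = -17.96 + 44.82 = 26.86 m.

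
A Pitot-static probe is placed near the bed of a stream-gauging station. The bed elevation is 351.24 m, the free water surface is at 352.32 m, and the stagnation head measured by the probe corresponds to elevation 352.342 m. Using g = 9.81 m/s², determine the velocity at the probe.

v ≈ 0.657 m/s

Near the bed, under hydrostatic conditions, the piezometric head (z + ψ) equals the free-surface elevation, 352.32 m.
Velocity head = total − piezometric = 352.342 − 352.32 = 0.022 m.
v = √(2g·h_v) = √(2 × 9.81 × 0.022) = 0.657 m/s.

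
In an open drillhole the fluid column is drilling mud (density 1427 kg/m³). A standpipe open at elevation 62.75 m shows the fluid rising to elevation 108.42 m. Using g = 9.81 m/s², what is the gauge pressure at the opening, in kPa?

P ≈ 639 kPa

Pressure head ψ = h − z = 108.42 − 62.75 = 45.67 m.
P = ρgψ = 1427 × 9.81 × 45.67 = 639328 Pa ≈ 639 kPa.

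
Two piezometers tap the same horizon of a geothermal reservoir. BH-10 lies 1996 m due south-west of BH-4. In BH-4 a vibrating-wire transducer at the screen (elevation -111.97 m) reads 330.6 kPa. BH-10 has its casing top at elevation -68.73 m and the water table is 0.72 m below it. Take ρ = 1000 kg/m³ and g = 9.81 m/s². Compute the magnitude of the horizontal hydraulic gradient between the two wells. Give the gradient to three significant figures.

i ≈ 0.00442

Pressure head at BH-4: ψ = P/(ρg) = 330.6×1000 / (1000 × 9.81) = 33.70 m.
Total head at BH-4: h = z + ψ = -111.97 + 33.70 = -78.27 m.
Total head at BH-10: h = -68.73 − 0.72 = -69.45 m.
Head difference: h(BH-4) − h(BH-10) = -78.27 − (-69.45) = -8.82 m.
Hydraulic gradient: i = |Δh| / L = 8.82 / 1996 = 0.00442.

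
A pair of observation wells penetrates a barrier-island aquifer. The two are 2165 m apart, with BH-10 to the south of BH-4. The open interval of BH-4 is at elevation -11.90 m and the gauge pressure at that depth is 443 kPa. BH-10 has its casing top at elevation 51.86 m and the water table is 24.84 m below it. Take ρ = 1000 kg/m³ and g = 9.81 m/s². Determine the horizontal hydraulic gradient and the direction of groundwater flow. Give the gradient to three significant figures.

Pressure head at BH-4: ψ = P/(ρg) = 443×1000 / (1000 × 9.81) = 45.16 m.
Total head at BH-4: h = z + ψ = -11.90 + 45.16 = 33.26 m.
Total head at BH-10: h = 51.86 − 24.84 = 27.02 m.
Head difference: h(BH-4) − h(BH-10) = 33.26 − 27.02 = 6.24 m.
Hydraulic gradient: i = |Δh| / L = 6.24 / 2165 = 0.00288.
Flow is from higher to lower head: from BH-4 toward BH-10, i.e. toward the south.

i ≈ 0.00288; groundwater flows toward the south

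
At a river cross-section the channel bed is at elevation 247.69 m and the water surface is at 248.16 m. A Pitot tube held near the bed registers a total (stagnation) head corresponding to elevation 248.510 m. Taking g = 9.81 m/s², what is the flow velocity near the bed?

Near the bed, under hydrostatic conditions, the piezometric head (z + ψ) equals the free-surface elevation, 248.16 m.
Velocity head = total − piezometric = 248.510 − 248.16 = 0.350 m.
v = √(2g·h_v) = √(2 × 9.81 × 0.350) = 2.62 m/s.

v ≈ 2.62 m/s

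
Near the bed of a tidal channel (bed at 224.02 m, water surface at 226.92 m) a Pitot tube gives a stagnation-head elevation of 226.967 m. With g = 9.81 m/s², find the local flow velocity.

Near the bed, under hydrostatic conditions, the piezometric head (z + ψ) equals the free-surface elevation, 226.92 m.
Velocity head = total − piezometric = 226.967 − 226.92 = 0.047 m.
v = √(2g·h_v) = √(2 × 9.81 × 0.047) = 0.960 m/s.

v ≈ 0.960 m/s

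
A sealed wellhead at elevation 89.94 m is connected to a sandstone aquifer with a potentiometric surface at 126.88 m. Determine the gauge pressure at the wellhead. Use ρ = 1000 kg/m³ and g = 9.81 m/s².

P ≈ 362 kPa

Head above the cap: Δh = 126.88 − 89.94 = 36.94 m.
P = ρgΔh = 1000 × 9.81 × 36.94 = 362381 Pa ≈ 362 kPa.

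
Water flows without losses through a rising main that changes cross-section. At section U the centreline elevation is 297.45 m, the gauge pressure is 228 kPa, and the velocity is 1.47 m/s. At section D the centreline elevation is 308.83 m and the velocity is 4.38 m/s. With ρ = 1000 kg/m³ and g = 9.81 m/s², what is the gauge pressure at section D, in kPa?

Pressure head at U: ψ₁ = P₁/(ρg) = 228×1000 / (1000 × 9.81) = 23.24 m.
Velocity heads: v₁²/2g = 1.47²/19.62 = 0.110 m; v₂²/2g = 4.38²/19.62 = 0.978 m.
Total head H = z₁ + ψ₁ + v₁²/2g = 297.45 + 23.24 + 0.110 = 320.80 m.
ψ₂ = H − z₂ − v₂²/2g = 320.80 − 308.83 − 0.978 = 10.99 m.
P₂ = ρgψ₂ = 1000 × 9.81 × 10.99 ≈ 108 kPa.

P₂ ≈ 108 kPa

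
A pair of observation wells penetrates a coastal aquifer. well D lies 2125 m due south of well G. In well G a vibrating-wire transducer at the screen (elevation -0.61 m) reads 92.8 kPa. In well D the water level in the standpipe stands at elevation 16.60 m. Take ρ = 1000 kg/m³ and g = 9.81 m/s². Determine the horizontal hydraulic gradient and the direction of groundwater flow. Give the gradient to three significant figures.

i ≈ 0.00365; groundwater flows toward the north

Pressure head at well G: ψ = P/(ρg) = 92.8×1000 / (1000 × 9.81) = 9.46 m.
Total head at well G: h = z + ψ = -0.61 + 9.46 = 8.85 m.
Total head at well D: h = 16.60 m (water level in the piezometer is the total head).
Head difference: h(well G) − h(well D) = 8.85 − 16.60 = -7.75 m.
Hydraulic gradient: i = |Δh| / L = 7.75 / 2125 = 0.00365.
Flow is from higher to lower head: from well D toward well G, i.e. toward the north.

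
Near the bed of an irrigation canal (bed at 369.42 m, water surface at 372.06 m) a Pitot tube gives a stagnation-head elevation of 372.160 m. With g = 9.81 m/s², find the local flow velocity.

v ≈ 1.40 m/s

Near the bed, under hydrostatic conditions, the piezometric head (z + ψ) equals the free-surface elevation, 372.06 m.
Velocity head = total − piezometric = 372.160 − 372.06 = 0.100 m.
v = √(2g·h_v) = √(2 × 9.81 × 0.100) = 1.40 m/s.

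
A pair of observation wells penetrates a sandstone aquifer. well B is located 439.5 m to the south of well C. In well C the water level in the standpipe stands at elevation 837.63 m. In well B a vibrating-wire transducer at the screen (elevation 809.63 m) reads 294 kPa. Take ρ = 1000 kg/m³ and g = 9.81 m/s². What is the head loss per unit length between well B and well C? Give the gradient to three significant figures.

Total head at well C: h = 837.63 m (water level in the piezometer is the total head).
Pressure head at well B: ψ = P/(ρg) = 294×1000 / (1000 × 9.81) = 29.97 m.
Total head at well B: h = z + ψ = 809.63 + 29.97 = 839.60 m.
Head difference: h(well C) − h(well B) = 837.63 − 839.60 = -1.97 m.
Hydraulic gradient: i = |Δh| / L = 1.97 / 439.5 = 0.00448.

i ≈ 0.00448 m/m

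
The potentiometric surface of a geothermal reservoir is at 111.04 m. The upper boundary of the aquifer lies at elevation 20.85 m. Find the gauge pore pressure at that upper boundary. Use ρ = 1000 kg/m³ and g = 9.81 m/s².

P ≈ 885 kPa

Pressure head at the aquifer top: ψ = h − z = 111.04 − 20.85 = 90.19 m.
P = ρgψ = 1000 × 9.81 × 90.19 = 884764 Pa ≈ 885 kPa.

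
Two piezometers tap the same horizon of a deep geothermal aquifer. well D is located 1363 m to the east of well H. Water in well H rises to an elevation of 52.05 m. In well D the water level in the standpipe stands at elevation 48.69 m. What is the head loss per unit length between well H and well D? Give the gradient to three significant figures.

i ≈ 0.00247 m/m

Total head at well H: h = 52.05 m (water level in the piezometer is the total head).
Total head at well D: h = 48.69 m (water level in the piezometer is the total head).
Head difference: h(well H) − h(well D) = 52.05 − 48.69 = 3.36 m.
Hydraulic gradient: i = |Δh| / L = 3.36 / 1363 = 0.00247.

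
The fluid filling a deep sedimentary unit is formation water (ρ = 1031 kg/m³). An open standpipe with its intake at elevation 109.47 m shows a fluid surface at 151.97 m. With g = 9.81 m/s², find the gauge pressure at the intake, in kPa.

Pressure head ψ = h − z = 151.97 − 109.47 = 42.50 m.
P = ρgψ = 1031 × 9.81 × 42.50 = 429850 Pa ≈ 430 kPa.

P ≈ 430 kPa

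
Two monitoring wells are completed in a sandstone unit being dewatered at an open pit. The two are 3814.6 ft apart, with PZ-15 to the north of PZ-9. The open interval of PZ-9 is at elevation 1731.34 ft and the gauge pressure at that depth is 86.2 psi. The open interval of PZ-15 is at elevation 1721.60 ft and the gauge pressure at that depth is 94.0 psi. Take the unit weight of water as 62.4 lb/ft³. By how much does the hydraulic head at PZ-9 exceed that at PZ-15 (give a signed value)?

Pressure head at PZ-9: ψ = 144·P/γ = 144 × 86.2 / 62.4 = 198.92 ft.
Total head at PZ-9: h = z + ψ = 1731.34 + 198.92 = 1930.26 ft.
Pressure head at PZ-15: ψ = 144·P/γ = 144 × 94.0 / 62.4 = 216.92 ft.
Total head at PZ-15: h = z + ψ = 1721.60 + 216.92 = 1938.52 ft.
Head difference: h(PZ-9) − h(PZ-15) = 1930.26 − 1938.52 = -8.26 ft.

Δh ≈ -8.26 ft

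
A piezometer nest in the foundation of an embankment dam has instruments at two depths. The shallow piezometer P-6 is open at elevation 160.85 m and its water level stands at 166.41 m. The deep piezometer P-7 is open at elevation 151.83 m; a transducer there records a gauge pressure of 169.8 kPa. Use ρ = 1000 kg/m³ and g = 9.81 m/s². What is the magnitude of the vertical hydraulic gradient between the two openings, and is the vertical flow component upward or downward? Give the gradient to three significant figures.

|i_v| ≈ 0.303; vertical flow is upward

Total head at P-6: h = 166.41 m (water level in the standpipe).
Pressure head at P-7: ψ = P/(ρg) = 169.8×1000 / (1000 × 9.81) = 17.31 m.
Total head at P-7: h = z + ψ = 151.83 + 17.31 = 169.14 m.
Δh = h(P-6) − h(P-7) = 166.41 − 169.14 = -2.73 m.
Vertical separation Δz = 160.85 − 151.83 = 9.02 m.
|i_v| = |Δh| / Δz = 2.73 / 9.02 = 0.303.
Head is higher in the deep piezometer, so vertical flow is upward (discharge condition).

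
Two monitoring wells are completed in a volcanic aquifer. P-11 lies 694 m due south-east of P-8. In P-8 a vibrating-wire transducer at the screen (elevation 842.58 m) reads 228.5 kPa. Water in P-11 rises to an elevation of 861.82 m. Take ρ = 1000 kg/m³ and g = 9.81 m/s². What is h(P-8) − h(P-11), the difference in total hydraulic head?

Δh ≈ 4.05 m

Pressure head at P-8: ψ = P/(ρg) = 228.5×1000 / (1000 × 9.81) = 23.29 m.
Total head at P-8: h = z + ψ = 842.58 + 23.29 = 865.87 m.
Total head at P-11: h = 861.82 m (water level in the piezometer is the total head).
Head difference: h(P-8) − h(P-11) = 865.87 − 861.82 = 4.05 m.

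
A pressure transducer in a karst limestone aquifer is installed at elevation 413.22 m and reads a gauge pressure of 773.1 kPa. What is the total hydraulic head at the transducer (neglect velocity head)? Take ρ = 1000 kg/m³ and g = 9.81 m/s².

ψ = P/(ρg) = 773.1×1000 / (1000 × 9.81) = 78.81 m.
h = z + ψ = 413.22 + 78.81 = 492.03 m.

h ≈ 492.03 m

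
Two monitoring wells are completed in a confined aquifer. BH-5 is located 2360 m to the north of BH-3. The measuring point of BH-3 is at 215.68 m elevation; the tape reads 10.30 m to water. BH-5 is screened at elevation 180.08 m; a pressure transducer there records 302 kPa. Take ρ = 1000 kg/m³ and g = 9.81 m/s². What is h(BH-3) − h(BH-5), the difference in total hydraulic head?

Δh ≈ -5.48 m

Total head at BH-3: h = 215.68 − 10.30 = 205.38 m.
Pressure head at BH-5: ψ = P/(ρg) = 302×1000 / (1000 × 9.81) = 30.78 m.
Total head at BH-5: h = z + ψ = 180.08 + 30.78 = 210.86 m.
Head difference: h(BH-3) − h(BH-5) = 205.38 − 210.86 = -5.48 m.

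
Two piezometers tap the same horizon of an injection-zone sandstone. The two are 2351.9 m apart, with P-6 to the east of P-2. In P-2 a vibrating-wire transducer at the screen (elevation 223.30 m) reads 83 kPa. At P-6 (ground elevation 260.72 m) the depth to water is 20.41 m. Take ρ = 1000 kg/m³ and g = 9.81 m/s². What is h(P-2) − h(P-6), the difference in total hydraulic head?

Δh ≈ -8.55 m

Pressure head at P-2: ψ = P/(ρg) = 83×1000 / (1000 × 9.81) = 8.46 m.
Total head at P-2: h = z + ψ = 223.30 + 8.46 = 231.76 m.
Total head at P-6: h = 260.72 − 20.41 = 240.31 m.
Head difference: h(P-2) − h(P-6) = 231.76 − 240.31 = -8.55 m.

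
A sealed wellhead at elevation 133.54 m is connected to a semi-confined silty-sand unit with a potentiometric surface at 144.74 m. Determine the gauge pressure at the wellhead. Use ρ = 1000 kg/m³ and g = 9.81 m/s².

P ≈ 110 kPa

Head above the cap: Δh = 144.74 − 133.54 = 11.20 m.
P = ρgΔh = 1000 × 9.81 × 11.20 = 109872 Pa ≈ 110 kPa.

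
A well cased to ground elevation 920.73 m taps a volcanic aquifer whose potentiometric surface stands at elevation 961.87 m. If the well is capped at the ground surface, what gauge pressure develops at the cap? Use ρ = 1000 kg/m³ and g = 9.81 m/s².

P ≈ 404 kPa

Head above the cap: Δh = 961.87 − 920.73 = 41.14 m.
P = ρgΔh = 1000 × 9.81 × 41.14 = 403583 Pa ≈ 404 kPa.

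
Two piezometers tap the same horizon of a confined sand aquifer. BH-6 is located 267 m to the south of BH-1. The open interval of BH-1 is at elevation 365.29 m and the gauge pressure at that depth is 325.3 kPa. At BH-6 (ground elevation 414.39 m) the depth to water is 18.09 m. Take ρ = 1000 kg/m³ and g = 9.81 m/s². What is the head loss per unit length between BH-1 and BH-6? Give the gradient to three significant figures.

Pressure head at BH-1: ψ = P/(ρg) = 325.3×1000 / (1000 × 9.81) = 33.16 m.
Total head at BH-1: h = z + ψ = 365.29 + 33.16 = 398.45 m.
Total head at BH-6: h = 414.39 − 18.09 = 396.30 m.
Head difference: h(BH-1) − h(BH-6) = 398.45 − 396.30 = 2.15 m.
Hydraulic gradient: i = |Δh| / L = 2.15 / 267 = 0.00805.

i ≈ 0.00805 m/m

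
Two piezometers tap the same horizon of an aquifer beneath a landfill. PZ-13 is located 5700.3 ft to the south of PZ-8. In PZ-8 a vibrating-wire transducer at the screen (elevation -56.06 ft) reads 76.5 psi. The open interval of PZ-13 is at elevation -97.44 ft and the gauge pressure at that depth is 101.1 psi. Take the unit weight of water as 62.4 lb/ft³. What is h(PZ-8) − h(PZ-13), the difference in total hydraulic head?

Pressure head at PZ-8: ψ = 144·P/γ = 144 × 76.5 / 62.4 = 176.54 ft.
Total head at PZ-8: h = z + ψ = -56.06 + 176.54 = 120.48 ft.
Pressure head at PZ-13: ψ = 144·P/γ = 144 × 101.1 / 62.4 = 233.31 ft.
Total head at PZ-13: h = z + ψ = -97.44 + 233.31 = 135.87 ft.
Head difference: h(PZ-8) − h(PZ-13) = 120.48 − 135.87 = -15.39 ft.

Δh ≈ -15.39 ft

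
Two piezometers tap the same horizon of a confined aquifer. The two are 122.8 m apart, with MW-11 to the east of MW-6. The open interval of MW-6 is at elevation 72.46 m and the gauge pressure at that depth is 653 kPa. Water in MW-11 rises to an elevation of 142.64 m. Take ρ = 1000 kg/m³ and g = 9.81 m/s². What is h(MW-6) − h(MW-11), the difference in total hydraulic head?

Pressure head at MW-6: ψ = P/(ρg) = 653×1000 / (1000 × 9.81) = 66.56 m.
Total head at MW-6: h = z + ψ = 72.46 + 66.56 = 139.02 m.
Total head at MW-11: h = 142.64 m (water level in the piezometer is the total head).
Head difference: h(MW-6) − h(MW-11) = 139.02 − 142.64 = -3.62 m.

Δh ≈ -3.62 m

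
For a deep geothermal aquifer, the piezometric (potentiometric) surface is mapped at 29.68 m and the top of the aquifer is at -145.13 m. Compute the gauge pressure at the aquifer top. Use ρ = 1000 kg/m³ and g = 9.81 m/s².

P ≈ 1710 kPa

Pressure head at the aquifer top: ψ = h − z = 29.68 − (-145.13) = 174.81 m.
P = ρgψ = 1000 × 9.81 × 174.81 = 1714886 Pa ≈ 1710 kPa.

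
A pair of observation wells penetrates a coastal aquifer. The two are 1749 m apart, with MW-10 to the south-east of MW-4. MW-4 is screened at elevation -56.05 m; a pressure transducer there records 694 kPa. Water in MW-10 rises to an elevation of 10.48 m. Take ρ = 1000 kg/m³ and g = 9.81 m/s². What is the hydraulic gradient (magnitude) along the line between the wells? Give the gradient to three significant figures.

Pressure head at MW-4: ψ = P/(ρg) = 694×1000 / (1000 × 9.81) = 70.74 m.
Total head at MW-4: h = z + ψ = -56.05 + 70.74 = 14.69 m.
Total head at MW-10: h = 10.48 m (water level in the piezometer is the total head).
Head difference: h(MW-4) − h(MW-10) = 14.69 − 10.48 = 4.21 m.
Hydraulic gradient: i = |Δh| / L = 4.21 / 1749 = 0.00241.

i ≈ 0.00241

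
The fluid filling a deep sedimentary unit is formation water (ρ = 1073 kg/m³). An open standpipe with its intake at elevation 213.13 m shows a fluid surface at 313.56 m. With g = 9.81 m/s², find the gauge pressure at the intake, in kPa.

Pressure head ψ = h − z = 313.56 − 213.13 = 100.43 m.
P = ρgψ = 1073 × 9.81 × 100.43 = 1057139 Pa ≈ 1060 kPa.

P ≈ 1060 kPa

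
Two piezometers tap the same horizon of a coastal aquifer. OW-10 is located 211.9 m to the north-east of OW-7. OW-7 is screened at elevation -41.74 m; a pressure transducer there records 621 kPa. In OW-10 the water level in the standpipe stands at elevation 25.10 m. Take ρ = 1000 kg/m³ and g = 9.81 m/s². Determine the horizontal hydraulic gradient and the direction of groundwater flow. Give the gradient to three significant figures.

i ≈ 0.0167; groundwater flows toward the south-west

Pressure head at OW-7: ψ = P/(ρg) = 621×1000 / (1000 × 9.81) = 63.30 m.
Total head at OW-7: h = z + ψ = -41.74 + 63.30 = 21.56 m.
Total head at OW-10: h = 25.10 m (water level in the piezometer is the total head).
Head difference: h(OW-7) − h(OW-10) = 21.56 − 25.10 = -3.54 m.
Hydraulic gradient: i = |Δh| / L = 3.54 / 211.9 = 0.0167.
Flow is from higher to lower head: from OW-10 toward OW-7, i.e. toward the south-west.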